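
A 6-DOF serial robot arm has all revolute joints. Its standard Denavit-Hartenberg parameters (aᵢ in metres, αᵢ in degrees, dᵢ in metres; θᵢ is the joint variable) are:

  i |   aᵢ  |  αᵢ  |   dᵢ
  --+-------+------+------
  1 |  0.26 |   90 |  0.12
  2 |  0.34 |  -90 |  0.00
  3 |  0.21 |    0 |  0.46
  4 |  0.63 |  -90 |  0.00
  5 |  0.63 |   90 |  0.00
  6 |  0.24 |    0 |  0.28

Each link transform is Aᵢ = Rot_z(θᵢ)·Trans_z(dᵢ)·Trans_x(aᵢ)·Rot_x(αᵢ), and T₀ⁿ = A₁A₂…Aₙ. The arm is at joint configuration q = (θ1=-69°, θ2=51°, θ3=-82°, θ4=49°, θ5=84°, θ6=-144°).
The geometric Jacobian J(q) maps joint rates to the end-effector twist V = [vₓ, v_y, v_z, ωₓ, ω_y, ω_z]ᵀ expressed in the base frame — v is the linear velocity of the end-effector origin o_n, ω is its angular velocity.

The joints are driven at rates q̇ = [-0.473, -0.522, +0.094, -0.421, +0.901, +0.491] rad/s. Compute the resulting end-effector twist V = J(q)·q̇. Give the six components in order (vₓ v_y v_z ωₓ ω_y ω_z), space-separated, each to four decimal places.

o_n = [-0.4657, -1.1472, 1.0042]
J₁: ẑ×o_n = [1.1472, -0.4657, 0.0000], ω = ẑ
J2: z=[-0.9336, -0.3584, 0.0000] o=[0.0932, -0.2427, 0.1200] → [-0.3169, 0.8254, 0.6442, -0.9336, -0.3584, 0.0000]
J3: z=[-0.2785, 0.7255, 0.6293] o=[0.1699, -0.4425, 0.3842] → [0.8933, -0.2273, 0.6574, -0.2785, 0.7255, 0.6293]
J4: z=[-0.2785, 0.7255, 0.6293] o=[-0.1458, -0.2004, 0.6964] → [0.8191, -0.1156, 0.4957, -0.2785, 0.7255, 0.6293]
J5: z=[0.9058, -0.0194, 0.4233] o=[-0.3470, -0.6338, 1.1070] → [0.2193, 0.0430, -0.4673, 0.9058, -0.0194, 0.4233]
J6: z=[-0.3467, -0.6083, 0.7140] o=[-0.1935, -1.1337, 0.7557] → [-0.1415, -0.1082, -0.1609, -0.3467, -0.6083, 0.7140]
V = J·q̇ = [-0.5100, -0.1977, -0.9832, 1.2243, -0.3664, 0.0531]

-0.5100 -0.1977 -0.9832 1.2243 -0.3664 0.0531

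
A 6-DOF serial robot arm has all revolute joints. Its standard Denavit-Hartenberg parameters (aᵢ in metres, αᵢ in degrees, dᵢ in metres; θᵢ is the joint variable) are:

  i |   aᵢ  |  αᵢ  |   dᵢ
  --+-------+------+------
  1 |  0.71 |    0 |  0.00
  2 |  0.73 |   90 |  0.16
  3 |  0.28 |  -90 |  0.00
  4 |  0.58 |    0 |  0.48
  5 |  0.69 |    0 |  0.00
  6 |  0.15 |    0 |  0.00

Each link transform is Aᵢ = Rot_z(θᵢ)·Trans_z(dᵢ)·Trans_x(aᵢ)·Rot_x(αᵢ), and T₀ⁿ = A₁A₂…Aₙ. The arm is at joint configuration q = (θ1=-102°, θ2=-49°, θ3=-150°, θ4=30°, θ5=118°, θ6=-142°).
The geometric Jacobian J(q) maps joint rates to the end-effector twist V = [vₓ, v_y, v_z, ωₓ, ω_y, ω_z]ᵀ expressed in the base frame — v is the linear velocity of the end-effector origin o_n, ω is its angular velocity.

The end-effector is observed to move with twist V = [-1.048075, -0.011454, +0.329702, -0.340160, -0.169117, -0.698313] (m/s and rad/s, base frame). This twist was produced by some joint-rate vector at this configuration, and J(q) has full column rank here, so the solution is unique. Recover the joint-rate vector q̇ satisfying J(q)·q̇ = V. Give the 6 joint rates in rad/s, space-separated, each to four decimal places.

-0.5820 0.5410 0.0170 0.7520 0.4280 -0.4210

o_n = [-0.4082, -1.6065, -0.4289]
J₁: ẑ×o_n = [1.6065, -0.4082, 0.0000], ω = ẑ
J2: z=[0.0000, 0.0000, 1.0000] o=[-0.1476, -0.6945, 0.0000] → [0.9120, -0.2606, 0.0000, 0.0000, 0.0000, 1.0000]
J3: z=[-0.4848, 0.8746, 0.0000] o=[-0.7861, -1.0484, 0.1600] → [-0.5150, -0.2855, -0.0599, -0.4848, 0.8746, 0.0000]
J4: z=[-0.4373, -0.2424, -0.8660] o=[-0.5740, -0.9308, 0.0200] → [-0.4763, -0.3399, 0.3357, -0.4373, -0.2424, -0.8660]
J5: z=[-0.4373, -0.2424, -0.8660] o=[-0.2629, -1.0899, -0.6468] → [-0.5002, 0.2212, 0.1907, -0.4373, -0.2424, -0.8660]
J6: z=[-0.4373, -0.2424, -0.8660] o=[-0.5288, -1.6554, -0.3543] → [0.0604, -0.1371, 0.0078, -0.4373, -0.2424, -0.8660]
q̇ = J⁺·V = [-0.5820, 0.5410, 0.0170, 0.7520, 0.4280, -0.4210]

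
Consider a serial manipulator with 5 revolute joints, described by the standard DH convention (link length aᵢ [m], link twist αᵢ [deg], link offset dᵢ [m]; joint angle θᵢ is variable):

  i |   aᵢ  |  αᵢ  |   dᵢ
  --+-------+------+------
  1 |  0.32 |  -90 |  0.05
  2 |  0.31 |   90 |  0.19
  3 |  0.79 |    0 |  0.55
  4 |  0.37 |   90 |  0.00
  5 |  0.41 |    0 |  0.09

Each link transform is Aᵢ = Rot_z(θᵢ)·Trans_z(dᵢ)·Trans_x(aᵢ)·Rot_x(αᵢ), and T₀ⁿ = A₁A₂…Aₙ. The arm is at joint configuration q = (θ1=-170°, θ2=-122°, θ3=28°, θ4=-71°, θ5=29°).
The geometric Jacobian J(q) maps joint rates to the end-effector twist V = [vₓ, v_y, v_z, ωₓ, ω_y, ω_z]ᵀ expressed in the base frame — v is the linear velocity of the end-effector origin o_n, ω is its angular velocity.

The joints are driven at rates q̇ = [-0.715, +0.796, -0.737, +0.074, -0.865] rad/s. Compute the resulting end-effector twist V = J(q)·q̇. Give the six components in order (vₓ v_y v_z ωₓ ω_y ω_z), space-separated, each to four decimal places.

-0.9439 -0.0057 1.3157 0.0022 -1.4503 0.1366

o_n = [1.0817, 0.1926, 0.9075]
J₁: ẑ×o_n = [-0.1926, 1.0817, 0.0000], ω = ẑ
J2: z=[0.1736, -0.9848, 0.0000] o=[-0.3151, -0.0556, 0.0500] → [-0.8445, -0.1489, 1.4187, 0.1736, -0.9848, 0.0000]
J3: z=[0.8352, 0.1473, -0.5299] o=[-0.1204, -0.2142, 0.3129] → [0.3031, -1.1336, 0.1627, 0.8352, 0.1473, -0.5299]
J4: z=[0.8352, 0.1473, -0.5299] o=[0.7674, -0.4342, 0.6130] → [0.3755, -0.4125, 0.4772, 0.8352, 0.1473, -0.5299]
J5: z=[-0.4829, 0.6575, -0.5784] o=[0.8648, -0.1608, 0.8425] → [0.2472, -0.0941, -0.3133, -0.4829, 0.6575, -0.5784]
V = J·q̇ = [-0.9439, -0.0057, 1.3157, 0.0022, -1.4503, 0.1366]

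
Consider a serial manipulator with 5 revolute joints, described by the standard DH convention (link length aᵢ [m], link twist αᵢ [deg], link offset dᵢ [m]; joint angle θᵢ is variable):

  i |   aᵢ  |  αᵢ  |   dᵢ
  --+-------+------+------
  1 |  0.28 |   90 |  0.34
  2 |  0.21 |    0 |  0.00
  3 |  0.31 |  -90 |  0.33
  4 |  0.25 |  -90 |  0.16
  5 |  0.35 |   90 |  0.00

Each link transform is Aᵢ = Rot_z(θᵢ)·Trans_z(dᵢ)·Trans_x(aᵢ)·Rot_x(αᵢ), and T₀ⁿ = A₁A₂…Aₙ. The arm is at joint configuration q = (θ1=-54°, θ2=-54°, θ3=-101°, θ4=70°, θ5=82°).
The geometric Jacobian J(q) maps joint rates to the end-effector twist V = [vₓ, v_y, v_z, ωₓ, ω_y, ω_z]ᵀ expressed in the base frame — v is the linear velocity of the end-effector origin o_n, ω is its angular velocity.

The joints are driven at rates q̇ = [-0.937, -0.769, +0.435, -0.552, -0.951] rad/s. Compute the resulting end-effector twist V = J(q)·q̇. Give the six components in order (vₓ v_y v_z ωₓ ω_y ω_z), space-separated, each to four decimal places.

o_n = [-0.0687, 0.0106, 0.1650]
J₁: ẑ×o_n = [-0.0106, -0.0687, 0.0000], ω = ẑ
J2: z=[-0.8090, -0.5878, 0.0000] o=[0.1646, -0.2265, 0.3400] → [0.1028, -0.1416, -0.3290, -0.8090, -0.5878, 0.0000]
J3: z=[-0.8090, -0.5878, 0.0000] o=[0.2371, -0.3264, 0.1701] → [0.0030, -0.0041, -0.4524, -0.8090, -0.5878, 0.0000]
J4: z=[0.2484, -0.3419, -0.9063] o=[-0.1950, -0.2931, 0.0391] → [0.2322, -0.1458, 0.1186, 0.2484, -0.3419, -0.9063]
J5: z=[0.7773, -0.4880, 0.3971] o=[-0.0107, -0.1470, -0.1421] → [-0.2124, -0.2617, 0.0942, 0.7773, -0.4880, 0.3971]
V = J·q̇ = [0.0060, 0.5008, -0.0989, -0.6061, 0.8491, -0.8144]

0.0060 0.5008 -0.0989 -0.6061 0.8491 -0.8144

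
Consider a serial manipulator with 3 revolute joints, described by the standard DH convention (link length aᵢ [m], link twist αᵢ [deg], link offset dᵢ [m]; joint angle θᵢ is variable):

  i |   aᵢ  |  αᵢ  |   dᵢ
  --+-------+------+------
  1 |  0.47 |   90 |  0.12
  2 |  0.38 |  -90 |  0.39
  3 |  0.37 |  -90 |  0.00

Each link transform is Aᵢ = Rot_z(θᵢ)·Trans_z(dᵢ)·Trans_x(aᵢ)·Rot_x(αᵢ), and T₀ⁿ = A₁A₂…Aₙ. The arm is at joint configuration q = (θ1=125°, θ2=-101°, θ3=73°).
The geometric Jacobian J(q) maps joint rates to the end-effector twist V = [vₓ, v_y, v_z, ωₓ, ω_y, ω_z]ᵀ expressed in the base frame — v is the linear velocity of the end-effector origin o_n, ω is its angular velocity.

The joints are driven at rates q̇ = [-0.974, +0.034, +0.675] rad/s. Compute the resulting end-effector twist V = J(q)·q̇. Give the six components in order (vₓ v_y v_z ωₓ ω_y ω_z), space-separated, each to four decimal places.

o_n = [-0.1865, 0.3294, -0.3592]
J₁: ẑ×o_n = [-0.3294, -0.1865, 0.0000], ω = ẑ
J2: z=[0.8192, 0.5736, 0.0000] o=[-0.2696, 0.3850, 0.1200] → [-0.2749, 0.3925, -0.0931, 0.8192, 0.5736, 0.0000]
J3: z=[-0.5630, 0.8041, -0.1908] o=[0.0915, 0.5493, -0.2530] → [-0.1273, -0.0067, 0.3473, -0.5630, 0.8041, -0.1908]
V = J·q̇ = [0.2256, 0.1905, 0.2313, -0.3522, 0.5623, -1.1028]

0.2256 0.1905 0.2313 -0.3522 0.5623 -1.1028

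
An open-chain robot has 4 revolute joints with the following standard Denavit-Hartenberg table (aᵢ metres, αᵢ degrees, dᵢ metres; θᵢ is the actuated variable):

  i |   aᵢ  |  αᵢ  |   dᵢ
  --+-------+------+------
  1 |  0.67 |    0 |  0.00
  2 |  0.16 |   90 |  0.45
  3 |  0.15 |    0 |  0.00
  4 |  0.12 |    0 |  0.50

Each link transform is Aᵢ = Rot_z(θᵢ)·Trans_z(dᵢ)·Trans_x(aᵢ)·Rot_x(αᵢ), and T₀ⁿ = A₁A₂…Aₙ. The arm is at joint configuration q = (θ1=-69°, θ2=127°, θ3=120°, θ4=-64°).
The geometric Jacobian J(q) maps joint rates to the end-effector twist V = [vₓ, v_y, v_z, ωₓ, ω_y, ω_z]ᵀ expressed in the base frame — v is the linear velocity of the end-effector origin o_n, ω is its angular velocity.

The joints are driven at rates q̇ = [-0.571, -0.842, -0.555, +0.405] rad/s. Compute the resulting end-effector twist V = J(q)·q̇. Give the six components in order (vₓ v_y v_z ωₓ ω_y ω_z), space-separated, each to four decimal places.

o_n = [0.7447, -0.7615, 0.6794]
J₁: ẑ×o_n = [0.7615, 0.7447, -0.0000], ω = ẑ
J2: z=[0.0000, 0.0000, 1.0000] o=[0.2401, -0.6255, 0.0000] → [0.1360, 0.5046, -0.0000, 0.0000, 0.0000, 1.0000]
J3: z=[0.8480, -0.5299, 0.0000] o=[0.3249, -0.4898, 0.4500] → [-0.1216, -0.1945, -0.0079, 0.8480, -0.5299, 0.0000]
J4: z=[0.8480, -0.5299, 0.0000] o=[0.2851, -0.5534, 0.5799] → [-0.0527, -0.0844, 0.0671, 0.8480, -0.5299, 0.0000]
V = J·q̇ = [-0.5032, -0.7763, 0.0316, -0.1272, 0.0795, -1.4130]

-0.5032 -0.7763 0.0316 -0.1272 0.0795 -1.4130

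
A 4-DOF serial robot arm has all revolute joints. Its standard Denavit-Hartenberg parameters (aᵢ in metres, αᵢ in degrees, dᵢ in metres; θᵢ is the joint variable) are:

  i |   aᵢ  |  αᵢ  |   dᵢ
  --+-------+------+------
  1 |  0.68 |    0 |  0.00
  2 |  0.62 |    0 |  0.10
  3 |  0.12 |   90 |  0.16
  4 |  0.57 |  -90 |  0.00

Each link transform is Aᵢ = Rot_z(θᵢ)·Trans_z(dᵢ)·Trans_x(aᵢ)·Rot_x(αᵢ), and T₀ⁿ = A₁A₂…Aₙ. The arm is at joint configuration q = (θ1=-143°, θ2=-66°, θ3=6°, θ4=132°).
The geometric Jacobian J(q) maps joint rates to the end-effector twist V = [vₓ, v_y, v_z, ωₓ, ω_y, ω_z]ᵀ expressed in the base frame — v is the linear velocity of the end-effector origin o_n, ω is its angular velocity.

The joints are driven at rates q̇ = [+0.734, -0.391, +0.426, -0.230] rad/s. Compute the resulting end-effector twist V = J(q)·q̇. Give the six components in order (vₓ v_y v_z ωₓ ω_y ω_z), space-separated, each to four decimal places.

0.1861 -0.3615 0.0877 -0.0899 -0.2117 0.7690

o_n = [-0.8447, -0.2108, 0.6836]
J₁: ẑ×o_n = [0.2108, -0.8447, 0.0000], ω = ẑ
J2: z=[0.0000, 0.0000, 1.0000] o=[-0.5431, -0.4092, 0.0000] → [-0.1984, -0.3016, 0.0000, 0.0000, 0.0000, 1.0000]
J3: z=[0.0000, 0.0000, 1.0000] o=[-1.0853, -0.1087, 0.1000] → [0.1021, 0.2406, -0.0000, 0.0000, 0.0000, 1.0000]
J4: z=[0.3907, 0.9205, 0.0000] o=[-1.1958, -0.0618, 0.2600] → [0.3899, -0.1655, -0.3814, 0.3907, 0.9205, 0.0000]
V = J·q̇ = [0.1861, -0.3615, 0.0877, -0.0899, -0.2117, 0.7690]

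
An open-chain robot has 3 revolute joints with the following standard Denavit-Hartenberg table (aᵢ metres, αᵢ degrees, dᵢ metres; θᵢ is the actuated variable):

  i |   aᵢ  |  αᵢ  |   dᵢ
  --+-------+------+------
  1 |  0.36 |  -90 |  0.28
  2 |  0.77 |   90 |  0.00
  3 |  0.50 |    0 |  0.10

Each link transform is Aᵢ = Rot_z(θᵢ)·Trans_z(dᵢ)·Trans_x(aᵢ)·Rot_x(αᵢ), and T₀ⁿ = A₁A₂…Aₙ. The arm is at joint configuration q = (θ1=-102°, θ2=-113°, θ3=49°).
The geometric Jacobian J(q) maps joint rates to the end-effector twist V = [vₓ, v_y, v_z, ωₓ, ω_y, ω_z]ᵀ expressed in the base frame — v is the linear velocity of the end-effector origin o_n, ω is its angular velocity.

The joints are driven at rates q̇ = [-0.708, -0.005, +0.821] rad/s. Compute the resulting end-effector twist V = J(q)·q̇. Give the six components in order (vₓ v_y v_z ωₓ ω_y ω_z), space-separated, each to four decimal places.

o_n = [0.4026, 0.0791, 1.2517]
J₁: ẑ×o_n = [-0.0791, 0.4026, 0.0000], ω = ẑ
J2: z=[0.9781, -0.2079, 0.0000] o=[-0.0748, -0.3521, 0.2800] → [-0.2020, -0.9504, 0.5211, 0.9781, -0.2079, 0.0000]
J3: z=[0.1914, 0.9004, -0.3907] o=[-0.0123, -0.0578, 0.9888] → [0.2902, -0.2124, -0.3474, 0.1914, 0.9004, -0.3907]
V = J·q̇ = [0.2953, -0.4547, -0.2878, 0.1522, 0.7403, -1.0288]

0.2953 -0.4547 -0.2878 0.1522 0.7403 -1.0288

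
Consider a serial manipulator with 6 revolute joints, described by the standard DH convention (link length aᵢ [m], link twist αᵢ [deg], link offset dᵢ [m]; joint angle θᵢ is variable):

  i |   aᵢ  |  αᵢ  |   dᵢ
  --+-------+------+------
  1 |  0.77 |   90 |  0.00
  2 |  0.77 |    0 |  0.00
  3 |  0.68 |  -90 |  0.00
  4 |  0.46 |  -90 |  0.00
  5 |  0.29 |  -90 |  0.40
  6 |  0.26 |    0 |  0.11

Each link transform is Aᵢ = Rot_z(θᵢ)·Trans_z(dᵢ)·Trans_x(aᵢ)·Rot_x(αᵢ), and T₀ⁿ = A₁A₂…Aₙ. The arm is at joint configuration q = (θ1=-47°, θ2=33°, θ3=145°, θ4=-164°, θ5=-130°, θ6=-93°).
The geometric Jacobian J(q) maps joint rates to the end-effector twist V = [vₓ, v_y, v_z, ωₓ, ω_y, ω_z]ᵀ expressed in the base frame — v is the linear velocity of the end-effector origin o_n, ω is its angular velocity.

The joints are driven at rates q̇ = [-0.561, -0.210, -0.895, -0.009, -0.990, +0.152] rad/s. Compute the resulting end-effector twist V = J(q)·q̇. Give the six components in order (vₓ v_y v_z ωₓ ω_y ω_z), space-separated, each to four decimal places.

o_n = [0.0740, -1.1572, 0.1549]
J₁: ẑ×o_n = [1.1572, 0.0740, -0.0000], ω = ẑ
J2: z=[-0.7314, -0.6820, 0.0000] o=[0.5251, -0.5631, 0.0000] → [-0.1056, 0.1133, 0.1268, -0.7314, -0.6820, 0.0000]
J3: z=[-0.7314, -0.6820, 0.0000] o=[0.9656, -1.0354, 0.4194] → [0.1804, -0.1934, -0.5190, -0.7314, -0.6820, 0.0000]
J4: z=[-0.0238, 0.0255, -0.9994] o=[0.5021, -0.5384, 0.4431] → [-0.6258, 0.4210, 0.0257, -0.0238, 0.0255, -0.9994]
J5: z=[-0.8909, -0.4541, 0.0096] o=[0.7107, -0.9481, 0.4277] → [0.1259, -0.2491, -0.1028, -0.8909, -0.4541, 0.0096]
J6: z=[0.3322, -0.6658, -0.6681] o=[0.2645, -0.9580, 0.2158] → [-0.0926, 0.1475, -0.1930, 0.3322, -0.6658, -0.6681]
V = J·q̇ = [-0.9215, 0.3731, 0.5101, 1.7408, 1.1017, -0.6631]

-0.9215 0.3731 0.5101 1.7408 1.1017 -0.6631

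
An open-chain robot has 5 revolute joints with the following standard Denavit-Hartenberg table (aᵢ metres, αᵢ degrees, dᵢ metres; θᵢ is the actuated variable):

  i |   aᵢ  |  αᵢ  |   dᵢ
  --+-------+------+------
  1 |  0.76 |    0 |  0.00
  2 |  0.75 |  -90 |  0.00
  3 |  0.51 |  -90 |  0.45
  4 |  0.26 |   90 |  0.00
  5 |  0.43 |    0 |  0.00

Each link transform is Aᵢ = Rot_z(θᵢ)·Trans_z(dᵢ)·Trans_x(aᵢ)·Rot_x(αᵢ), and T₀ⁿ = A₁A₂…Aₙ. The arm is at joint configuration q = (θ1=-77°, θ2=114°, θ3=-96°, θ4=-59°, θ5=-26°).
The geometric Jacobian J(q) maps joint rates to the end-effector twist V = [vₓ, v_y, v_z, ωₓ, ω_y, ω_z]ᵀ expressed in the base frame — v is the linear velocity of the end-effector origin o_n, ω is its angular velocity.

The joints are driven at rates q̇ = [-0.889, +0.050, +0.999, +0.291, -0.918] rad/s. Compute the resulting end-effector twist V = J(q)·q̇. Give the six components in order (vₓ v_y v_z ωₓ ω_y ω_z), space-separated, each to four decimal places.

o_n = [-0.0545, 0.3469, 0.8186]
J₁: ẑ×o_n = [-0.3469, -0.0545, 0.0000], ω = ẑ
J2: z=[0.0000, 0.0000, 1.0000] o=[0.1710, -0.7405, 0.0000] → [-1.0875, -0.2254, 0.0000, 0.0000, 0.0000, 1.0000]
J3: z=[-0.6018, 0.7986, 0.0000] o=[0.7699, -0.2892, 0.0000] → [0.6538, 0.4927, 0.2756, -0.6018, 0.7986, 0.0000]
J4: z=[0.7943, 0.5985, 0.1045] o=[0.4565, 0.0381, 0.5072] → [0.1541, -0.3008, 0.5511, 0.7943, 0.5985, 0.1045]
J5: z=[-0.2384, 0.4652, -0.8525] o=[0.3112, 0.2077, 0.6404] → [0.2016, 0.3542, 0.1370, -0.2384, 0.4652, -0.8525]
V = J·q̇ = [0.7670, 0.1166, 0.3100, -0.1512, 0.5449, -0.0260]

0.7670 0.1166 0.3100 -0.1512 0.5449 -0.0260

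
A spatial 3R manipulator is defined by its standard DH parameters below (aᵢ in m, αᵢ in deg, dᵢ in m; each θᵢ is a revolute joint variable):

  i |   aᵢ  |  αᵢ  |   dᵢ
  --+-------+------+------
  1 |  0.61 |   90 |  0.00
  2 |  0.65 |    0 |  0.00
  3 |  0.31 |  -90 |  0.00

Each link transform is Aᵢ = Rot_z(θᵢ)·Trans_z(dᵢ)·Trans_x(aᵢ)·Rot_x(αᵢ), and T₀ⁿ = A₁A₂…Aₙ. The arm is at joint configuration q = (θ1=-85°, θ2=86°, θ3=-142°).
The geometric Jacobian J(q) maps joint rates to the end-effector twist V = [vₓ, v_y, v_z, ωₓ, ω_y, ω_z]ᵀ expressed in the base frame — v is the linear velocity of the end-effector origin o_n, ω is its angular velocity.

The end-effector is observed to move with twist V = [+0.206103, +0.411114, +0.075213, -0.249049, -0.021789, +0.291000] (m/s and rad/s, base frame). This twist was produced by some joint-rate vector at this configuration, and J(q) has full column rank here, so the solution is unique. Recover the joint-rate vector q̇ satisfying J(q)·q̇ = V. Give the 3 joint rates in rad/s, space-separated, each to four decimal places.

o_n = [0.0722, -0.8255, 0.3914]
J₁: ẑ×o_n = [0.8255, 0.0722, -0.0000], ω = ẑ
J2: z=[-0.9962, -0.0872, 0.0000] o=[0.0532, -0.6077, 0.0000] → [-0.0341, 0.3899, 0.2187, -0.9962, -0.0872, 0.0000]
J3: z=[-0.9962, -0.0872, 0.0000] o=[0.0571, -0.6528, 0.6484] → [0.0224, -0.2560, 0.1733, -0.9962, -0.0872, 0.0000]
q̇ = J⁺·V = [0.2910, 0.7030, -0.4530]

0.2910 0.7030 -0.4530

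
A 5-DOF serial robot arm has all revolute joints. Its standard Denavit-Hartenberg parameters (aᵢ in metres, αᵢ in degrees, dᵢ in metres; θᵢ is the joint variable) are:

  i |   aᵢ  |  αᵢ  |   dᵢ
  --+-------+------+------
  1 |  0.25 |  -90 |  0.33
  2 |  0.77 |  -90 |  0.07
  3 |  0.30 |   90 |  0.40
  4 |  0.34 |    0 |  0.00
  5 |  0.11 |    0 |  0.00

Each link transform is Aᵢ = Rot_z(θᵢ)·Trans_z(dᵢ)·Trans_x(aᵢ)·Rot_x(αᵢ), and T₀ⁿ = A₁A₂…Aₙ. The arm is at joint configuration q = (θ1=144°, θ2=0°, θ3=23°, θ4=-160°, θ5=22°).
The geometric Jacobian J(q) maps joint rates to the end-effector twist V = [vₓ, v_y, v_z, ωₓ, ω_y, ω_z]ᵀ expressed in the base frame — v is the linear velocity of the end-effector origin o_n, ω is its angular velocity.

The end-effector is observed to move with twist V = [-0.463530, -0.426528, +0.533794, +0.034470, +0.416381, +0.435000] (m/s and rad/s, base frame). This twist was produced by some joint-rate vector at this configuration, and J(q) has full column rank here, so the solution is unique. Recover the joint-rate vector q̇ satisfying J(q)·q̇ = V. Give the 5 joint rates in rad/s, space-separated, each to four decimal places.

0.6470 -0.8680 0.2120 -0.3100 0.8650

o_n = [-0.8142, 0.4561, 0.1199]
J₁: ẑ×o_n = [-0.4561, -0.8142, 0.0000], ω = ẑ
J2: z=[-0.5878, -0.8090, 0.0000] o=[-0.2023, 0.1469, 0.3300] → [0.1700, -0.1235, -0.6768, -0.5878, -0.8090, 0.0000]
J3: z=[-0.0000, -0.0000, -1.0000] o=[-0.8663, 0.5429, 0.3300] → [-0.0868, -0.0521, 0.0000, -0.0000, -0.0000, -1.0000]
J4: z=[-0.8572, -0.5150, 0.0000] o=[-1.0209, 0.8001, -0.0700] → [-0.0978, 0.1628, 0.4012, -0.8572, -0.5150, 0.0000]
J5: z=[-0.8572, -0.5150, 0.0000] o=[-0.8563, 0.5262, 0.0463] → [-0.0379, 0.0631, 0.0817, -0.8572, -0.5150, 0.0000]
q̇ = J⁺·V = [0.6470, -0.8680, 0.2120, -0.3100, 0.8650]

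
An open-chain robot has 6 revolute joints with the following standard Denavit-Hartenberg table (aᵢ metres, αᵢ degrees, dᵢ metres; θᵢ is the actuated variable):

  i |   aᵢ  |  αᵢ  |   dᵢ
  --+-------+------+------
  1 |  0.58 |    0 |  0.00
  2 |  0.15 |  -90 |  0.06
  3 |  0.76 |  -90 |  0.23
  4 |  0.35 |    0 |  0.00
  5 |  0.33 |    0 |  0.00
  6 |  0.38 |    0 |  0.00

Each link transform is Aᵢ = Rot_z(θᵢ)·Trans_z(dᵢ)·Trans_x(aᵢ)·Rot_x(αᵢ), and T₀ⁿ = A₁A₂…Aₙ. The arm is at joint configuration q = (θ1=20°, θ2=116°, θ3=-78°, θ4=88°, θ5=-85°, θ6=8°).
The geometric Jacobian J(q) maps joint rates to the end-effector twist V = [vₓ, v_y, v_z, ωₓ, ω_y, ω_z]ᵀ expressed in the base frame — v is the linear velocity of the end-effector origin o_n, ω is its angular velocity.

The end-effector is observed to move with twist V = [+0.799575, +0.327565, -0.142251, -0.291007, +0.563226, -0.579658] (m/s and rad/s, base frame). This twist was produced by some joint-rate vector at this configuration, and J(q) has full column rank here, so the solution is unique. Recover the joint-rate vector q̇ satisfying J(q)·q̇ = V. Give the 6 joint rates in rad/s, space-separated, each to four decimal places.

0.1600 -0.6120 -0.2030 0.4240 0.5160 -0.3260

o_n = [0.3621, 0.6663, 1.5026]
J₁: ẑ×o_n = [-0.6663, 0.3621, 0.0000], ω = ẑ
J2: z=[0.0000, 0.0000, 1.0000] o=[0.5450, 0.1984, 0.0000] → [-0.4679, -0.1829, 0.0000, 0.0000, 0.0000, 1.0000]
J3: z=[-0.6947, -0.7193, 0.0000] o=[0.4371, 0.3026, 0.0600] → [-1.0377, 1.0021, -0.3066, -0.6947, -0.7193, 0.0000]
J4: z=[-0.7036, 0.6795, -0.2079] o=[0.1637, 0.2469, 0.8034] → [0.5623, 0.4507, -0.4300, -0.7036, 0.6795, -0.2079]
J5: z=[-0.7036, 0.6795, -0.2079] o=[0.4048, 0.5003, 0.8153] → [0.5015, 0.4924, -0.0878, -0.7036, 0.6795, -0.2079]
J6: z=[-0.7036, 0.6795, -0.2079] o=[0.3676, 0.5603, 1.1377] → [0.2700, 0.2579, -0.0709, -0.7036, 0.6795, -0.2079]
q̇ = J⁺·V = [0.1600, -0.6120, -0.2030, 0.4240, 0.5160, -0.3260]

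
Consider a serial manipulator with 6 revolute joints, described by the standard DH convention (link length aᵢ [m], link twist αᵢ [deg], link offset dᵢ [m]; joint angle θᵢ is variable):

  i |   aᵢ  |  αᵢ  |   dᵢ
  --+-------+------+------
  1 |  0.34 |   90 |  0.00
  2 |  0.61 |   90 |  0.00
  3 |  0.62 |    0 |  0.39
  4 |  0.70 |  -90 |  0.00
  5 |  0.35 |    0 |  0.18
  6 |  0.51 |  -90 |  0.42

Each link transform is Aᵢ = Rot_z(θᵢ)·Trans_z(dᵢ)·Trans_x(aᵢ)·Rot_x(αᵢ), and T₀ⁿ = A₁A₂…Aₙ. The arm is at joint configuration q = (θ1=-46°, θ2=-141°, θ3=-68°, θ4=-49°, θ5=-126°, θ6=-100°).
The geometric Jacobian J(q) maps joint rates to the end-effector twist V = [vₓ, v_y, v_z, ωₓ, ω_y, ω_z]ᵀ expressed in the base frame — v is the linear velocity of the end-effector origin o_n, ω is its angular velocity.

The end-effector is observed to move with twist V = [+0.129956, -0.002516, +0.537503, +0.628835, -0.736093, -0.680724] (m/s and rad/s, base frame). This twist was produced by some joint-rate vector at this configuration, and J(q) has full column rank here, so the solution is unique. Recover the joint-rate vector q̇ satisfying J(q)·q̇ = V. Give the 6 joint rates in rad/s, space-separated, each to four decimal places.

0.9430 0.1970 -0.9250 -0.9450 -0.3210 0.6250

o_n = [0.0925, 1.3035, -0.5885]
J₁: ẑ×o_n = [-1.3035, 0.0925, 0.0000], ω = ẑ
J2: z=[-0.7193, -0.6947, 0.0000] o=[0.2362, -0.2446, 0.0000] → [0.4088, -0.4233, -1.2134, -0.7193, -0.6947, 0.0000]
J3: z=[-0.4372, 0.4527, 0.7771] o=[-0.0931, 0.0964, -0.3839] → [-1.0306, 0.0548, -0.6117, -0.4372, 0.4527, 0.7771]
J4: z=[-0.4372, 0.4527, 0.7771] o=[0.0245, 0.8022, -0.2270] → [-0.5532, -0.1052, -0.2499, -0.4372, 0.4527, 0.7771]
J5: z=[-0.1544, 0.8135, -0.5607] o=[0.6447, 1.0578, -0.0270] → [-0.3190, 0.2229, 0.4113, -0.1544, 0.8135, -0.5607]
J6: z=[-0.1544, 0.8135, -0.5607] o=[0.3109, 1.2572, 0.0334] → [-0.4799, 0.0264, 0.1705, -0.1544, 0.8135, -0.5607]
q̇ = J⁺·V = [0.9430, 0.1970, -0.9250, -0.9450, -0.3210, 0.6250]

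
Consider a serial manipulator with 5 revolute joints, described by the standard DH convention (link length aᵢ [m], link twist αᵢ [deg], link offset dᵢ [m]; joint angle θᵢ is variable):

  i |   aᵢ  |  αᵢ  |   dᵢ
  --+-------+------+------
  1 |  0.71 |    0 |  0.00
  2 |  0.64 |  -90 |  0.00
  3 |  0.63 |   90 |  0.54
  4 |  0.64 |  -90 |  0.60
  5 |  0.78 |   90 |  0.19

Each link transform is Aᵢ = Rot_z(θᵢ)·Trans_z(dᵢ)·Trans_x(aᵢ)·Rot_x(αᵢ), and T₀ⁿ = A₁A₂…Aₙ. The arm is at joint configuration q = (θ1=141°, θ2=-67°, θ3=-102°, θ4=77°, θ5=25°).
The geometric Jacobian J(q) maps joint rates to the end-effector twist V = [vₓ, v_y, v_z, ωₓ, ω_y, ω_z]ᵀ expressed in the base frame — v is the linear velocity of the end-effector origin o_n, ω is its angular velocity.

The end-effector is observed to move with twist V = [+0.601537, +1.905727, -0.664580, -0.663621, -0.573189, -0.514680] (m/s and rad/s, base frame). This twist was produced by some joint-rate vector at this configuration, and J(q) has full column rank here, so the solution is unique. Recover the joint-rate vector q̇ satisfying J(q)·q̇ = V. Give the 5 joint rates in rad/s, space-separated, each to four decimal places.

o_n = [-2.3128, 1.1807, 0.6753]
J₁: ẑ×o_n = [-1.1807, -2.3128, 0.0000], ω = ẑ
J2: z=[0.0000, 0.0000, 1.0000] o=[-0.5518, 0.4468, 0.0000] → [-0.7339, -1.7611, 0.0000, 0.0000, 0.0000, 1.0000]
J3: z=[-0.9613, 0.2756, 0.0000] o=[-0.3754, 1.0620, 0.0000] → [0.1861, 0.6491, 0.4199, -0.9613, 0.2756, 0.0000]
J4: z=[-0.2696, -0.9403, -0.2079] o=[-0.9306, 1.0850, 0.6162] → [-0.0356, 0.3033, -1.3255, -0.2696, -0.9403, -0.2079]
J5: z=[-0.1604, 0.2567, -0.9531] o=[-1.7000, 0.6639, 0.6323] → [0.5036, 0.5910, 0.0744, -0.1604, 0.2567, -0.9531]
q̇ = J⁺·V = [-0.3470, -0.4460, 0.5780, 0.6600, -0.4360]

-0.3470 -0.4460 0.5780 0.6600 -0.4360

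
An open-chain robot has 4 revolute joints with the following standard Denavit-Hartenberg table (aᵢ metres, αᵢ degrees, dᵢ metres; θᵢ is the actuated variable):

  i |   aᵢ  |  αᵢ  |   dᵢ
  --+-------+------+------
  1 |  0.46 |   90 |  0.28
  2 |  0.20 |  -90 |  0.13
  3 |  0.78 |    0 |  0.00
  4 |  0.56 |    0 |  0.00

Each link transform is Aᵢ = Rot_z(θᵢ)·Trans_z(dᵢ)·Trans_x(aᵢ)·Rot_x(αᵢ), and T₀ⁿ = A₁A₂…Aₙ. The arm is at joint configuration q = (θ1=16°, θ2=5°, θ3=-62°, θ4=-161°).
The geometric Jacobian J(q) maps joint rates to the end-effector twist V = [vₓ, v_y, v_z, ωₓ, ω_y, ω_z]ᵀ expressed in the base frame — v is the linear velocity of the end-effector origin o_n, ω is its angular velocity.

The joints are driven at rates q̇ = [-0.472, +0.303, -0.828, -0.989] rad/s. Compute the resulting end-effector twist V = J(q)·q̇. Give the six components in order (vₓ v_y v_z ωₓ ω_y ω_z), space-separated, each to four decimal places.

-0.1251 0.1204 0.0581 0.2357 -0.2476 -2.2821

o_n = [0.7126, -0.2501, 0.2937]
J₁: ẑ×o_n = [0.2501, 0.7126, -0.0000], ω = ẑ
J2: z=[0.2756, -0.9613, 0.0000] o=[0.4422, 0.1268, 0.2800] → [-0.0131, -0.0038, 0.1560, 0.2756, -0.9613, 0.0000]
J3: z=[-0.0838, -0.0240, 0.9962] o=[0.6695, 0.0567, 0.2974] → [0.3057, 0.0425, 0.0267, -0.0838, -0.0240, 0.9962]
J4: z=[-0.0838, -0.0240, 0.9962] o=[1.2100, -0.5047, 0.3293] → [-0.2528, -0.4986, -0.0333, -0.0838, -0.0240, 0.9962]
V = J·q̇ = [-0.1251, 0.1204, 0.0581, 0.2357, -0.2476, -2.2821]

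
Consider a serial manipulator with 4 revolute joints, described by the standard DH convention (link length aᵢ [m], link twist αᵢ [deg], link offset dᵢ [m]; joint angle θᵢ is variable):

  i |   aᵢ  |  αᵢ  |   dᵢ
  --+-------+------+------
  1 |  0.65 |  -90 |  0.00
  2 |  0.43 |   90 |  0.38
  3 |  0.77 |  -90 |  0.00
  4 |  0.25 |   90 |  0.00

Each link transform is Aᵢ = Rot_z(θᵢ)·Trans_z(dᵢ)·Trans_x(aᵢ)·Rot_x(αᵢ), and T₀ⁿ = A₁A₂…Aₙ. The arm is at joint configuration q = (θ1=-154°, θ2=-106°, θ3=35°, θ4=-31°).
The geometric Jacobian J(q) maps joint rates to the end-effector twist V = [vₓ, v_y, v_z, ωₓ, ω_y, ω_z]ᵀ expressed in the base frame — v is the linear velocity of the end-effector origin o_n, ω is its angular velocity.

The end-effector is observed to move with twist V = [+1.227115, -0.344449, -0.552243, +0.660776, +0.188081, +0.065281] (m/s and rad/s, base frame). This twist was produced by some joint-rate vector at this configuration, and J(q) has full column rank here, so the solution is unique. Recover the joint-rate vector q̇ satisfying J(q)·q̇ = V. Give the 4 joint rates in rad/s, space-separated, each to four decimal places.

0.6960 -0.4790 0.8240 0.7320

o_n = [0.2474, -0.9303, 1.1529]
J₁: ẑ×o_n = [0.9303, 0.2474, -0.0000], ω = ẑ
J2: z=[0.4384, -0.8988, 0.0000] o=[-0.5842, -0.2849, 0.0000] → [-1.0362, -0.5054, 0.4645, 0.4384, -0.8988, 0.0000]
J3: z=[0.8640, 0.4214, -0.2756] o=[-0.3111, -0.5745, 0.4133] → [0.2136, -0.7929, -0.5427, 0.8640, 0.4214, -0.2756]
J4: z=[0.2170, -0.8056, -0.5514] o=[0.0388, -0.8953, 1.0197] → [-0.1266, -0.1439, 0.1605, 0.2170, -0.8056, -0.5514]
q̇ = J⁺·V = [0.6960, -0.4790, 0.8240, 0.7320]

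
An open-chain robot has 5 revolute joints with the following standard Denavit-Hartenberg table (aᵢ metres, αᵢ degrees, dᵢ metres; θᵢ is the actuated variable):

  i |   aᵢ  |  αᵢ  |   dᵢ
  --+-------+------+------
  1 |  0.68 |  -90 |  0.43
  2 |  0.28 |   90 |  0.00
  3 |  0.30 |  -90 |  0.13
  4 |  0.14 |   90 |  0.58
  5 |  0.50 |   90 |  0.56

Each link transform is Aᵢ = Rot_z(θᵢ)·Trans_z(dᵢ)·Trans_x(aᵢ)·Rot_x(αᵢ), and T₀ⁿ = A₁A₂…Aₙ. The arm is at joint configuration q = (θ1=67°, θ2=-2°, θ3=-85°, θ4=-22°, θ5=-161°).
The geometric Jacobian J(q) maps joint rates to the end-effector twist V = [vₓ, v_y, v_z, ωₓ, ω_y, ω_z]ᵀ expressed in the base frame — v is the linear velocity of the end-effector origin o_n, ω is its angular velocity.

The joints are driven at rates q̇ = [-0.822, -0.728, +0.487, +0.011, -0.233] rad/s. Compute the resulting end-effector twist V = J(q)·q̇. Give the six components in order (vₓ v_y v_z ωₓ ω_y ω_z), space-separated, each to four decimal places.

0.7168 -0.5285 0.4699 0.7528 -0.3097 -0.5506

o_n = [0.2891, 1.3307, 0.9779]
J₁: ẑ×o_n = [-1.3307, 0.2891, 0.0000], ω = ẑ
J2: z=[-0.9205, 0.3907, 0.0000] o=[0.2657, 0.6259, 0.4300] → [0.2141, 0.5043, -0.6579, -0.9205, 0.3907, 0.0000]
J3: z=[-0.0136, -0.0321, 0.9994] o=[0.3750, 0.8835, 0.4398] → [-0.4642, -0.0786, -0.0089, -0.0136, -0.0321, 0.9994]
J4: z=[0.3088, 0.9505, 0.0348] o=[0.6586, 0.7866, 0.5706] → [0.3682, -0.1386, 0.5192, 0.3088, 0.9505, 0.0348]
J5: z=[-0.3689, 0.0860, 0.9255] o=[0.9604, 1.2961, 0.6436] → [-0.0033, -0.4980, 0.0450, -0.3689, 0.0860, 0.9255]
V = J·q̇ = [0.7168, -0.5285, 0.4699, 0.7528, -0.3097, -0.5506]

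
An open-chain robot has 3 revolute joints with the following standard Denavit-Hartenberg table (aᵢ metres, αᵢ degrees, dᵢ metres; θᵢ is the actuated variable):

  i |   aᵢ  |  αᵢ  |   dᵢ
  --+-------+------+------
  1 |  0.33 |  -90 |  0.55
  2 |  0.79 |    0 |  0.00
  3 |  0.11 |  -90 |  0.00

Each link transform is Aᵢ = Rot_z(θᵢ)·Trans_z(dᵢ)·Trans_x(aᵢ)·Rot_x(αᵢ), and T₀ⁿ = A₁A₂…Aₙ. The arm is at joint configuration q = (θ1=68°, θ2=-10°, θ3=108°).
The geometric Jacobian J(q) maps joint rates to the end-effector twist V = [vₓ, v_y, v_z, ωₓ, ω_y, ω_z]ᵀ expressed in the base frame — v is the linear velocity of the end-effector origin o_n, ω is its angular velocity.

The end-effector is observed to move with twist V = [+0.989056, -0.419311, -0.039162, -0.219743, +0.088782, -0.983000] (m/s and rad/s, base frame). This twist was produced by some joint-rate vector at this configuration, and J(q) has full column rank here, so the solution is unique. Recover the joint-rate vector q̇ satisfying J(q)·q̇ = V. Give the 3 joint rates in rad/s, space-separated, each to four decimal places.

o_n = [0.4093, 1.0131, 0.5783]
J₁: ẑ×o_n = [-1.0131, 0.4093, 0.0000], ω = ẑ
J2: z=[-0.9272, 0.3746, 0.0000] o=[0.1236, 0.3060, 0.5500] → [0.0106, 0.0262, -0.7627, -0.9272, 0.3746, 0.0000]
J3: z=[-0.9272, 0.3746, 0.0000] o=[0.4151, 1.0273, 0.6872] → [-0.0408, -0.1010, 0.0153, -0.9272, 0.3746, 0.0000]
q̇ = J⁺·V = [-0.9830, 0.0550, 0.1820]

-0.9830 0.0550 0.1820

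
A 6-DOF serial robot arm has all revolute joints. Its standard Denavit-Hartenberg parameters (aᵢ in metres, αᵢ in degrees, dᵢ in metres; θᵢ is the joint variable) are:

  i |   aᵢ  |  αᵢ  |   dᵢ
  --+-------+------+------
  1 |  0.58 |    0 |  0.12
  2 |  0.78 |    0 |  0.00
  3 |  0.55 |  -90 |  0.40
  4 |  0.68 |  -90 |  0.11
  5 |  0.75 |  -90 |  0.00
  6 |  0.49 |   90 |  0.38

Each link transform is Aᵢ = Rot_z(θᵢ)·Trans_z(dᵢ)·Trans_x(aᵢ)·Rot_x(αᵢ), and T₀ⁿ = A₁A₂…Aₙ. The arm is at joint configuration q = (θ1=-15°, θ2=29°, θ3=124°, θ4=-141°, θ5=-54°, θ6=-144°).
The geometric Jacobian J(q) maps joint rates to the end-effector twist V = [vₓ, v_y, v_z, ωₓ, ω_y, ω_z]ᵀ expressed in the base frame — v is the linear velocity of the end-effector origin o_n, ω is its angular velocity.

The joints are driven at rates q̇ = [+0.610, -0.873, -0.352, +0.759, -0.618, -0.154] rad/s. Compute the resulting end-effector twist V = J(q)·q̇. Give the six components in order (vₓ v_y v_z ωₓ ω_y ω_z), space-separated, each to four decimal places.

-0.7675 0.4172 0.4792 -0.3514 -0.8268 -1.1737

o_n = [1.3484, -0.2220, 1.4960]
J₁: ẑ×o_n = [0.2220, 1.3484, -0.0000], ω = ẑ
J2: z=[0.0000, 0.0000, 1.0000] o=[0.5602, -0.1501, 0.1200] → [0.0719, 0.7881, -0.0000, 0.0000, 0.0000, 1.0000]
J3: z=[0.0000, 0.0000, 1.0000] o=[1.3171, 0.0386, 0.1200] → [0.2606, 0.0313, -0.0000, 0.0000, 0.0000, 1.0000]
J4: z=[-0.6691, -0.7431, 0.0000] o=[0.9083, 0.4066, 0.5200] → [-0.7253, 0.6531, 0.7476, -0.6691, -0.7431, 0.0000]
J5: z=[-0.4677, 0.4211, 0.7771] o=[1.2275, -0.0287, 0.9479] → [0.3810, 0.3503, 0.0395, -0.4677, 0.4211, 0.7771]
J6: z=[0.8605, 0.0161, 0.5091] o=[1.0761, -0.7089, 1.2254] → [-0.2435, -0.0943, 0.4146, 0.8605, 0.0161, 0.5091]
V = J·q̇ = [-0.7675, 0.4172, 0.4792, -0.3514, -0.8268, -1.1737]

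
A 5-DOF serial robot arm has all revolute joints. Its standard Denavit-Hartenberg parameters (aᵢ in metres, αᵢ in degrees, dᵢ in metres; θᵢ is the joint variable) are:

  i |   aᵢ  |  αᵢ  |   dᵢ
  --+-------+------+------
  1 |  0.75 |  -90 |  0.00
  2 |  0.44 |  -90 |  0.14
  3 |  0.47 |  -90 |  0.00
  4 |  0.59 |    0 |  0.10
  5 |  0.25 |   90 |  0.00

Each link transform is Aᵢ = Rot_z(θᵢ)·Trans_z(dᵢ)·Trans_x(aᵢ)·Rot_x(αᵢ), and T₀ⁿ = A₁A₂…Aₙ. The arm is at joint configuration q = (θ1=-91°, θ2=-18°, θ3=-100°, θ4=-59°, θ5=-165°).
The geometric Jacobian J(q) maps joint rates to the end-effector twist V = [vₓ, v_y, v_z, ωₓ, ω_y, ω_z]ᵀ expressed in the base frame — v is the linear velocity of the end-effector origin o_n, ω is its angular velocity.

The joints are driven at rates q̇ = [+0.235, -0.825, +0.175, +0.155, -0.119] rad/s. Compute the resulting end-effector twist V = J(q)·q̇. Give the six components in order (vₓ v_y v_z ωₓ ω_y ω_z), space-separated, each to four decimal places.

o_n = [0.7202, -1.2794, -0.1813]
J₁: ẑ×o_n = [1.2794, 0.7202, -0.0000], ω = ẑ
J2: z=[0.9998, -0.0175, 0.0000] o=[-0.0131, -0.7499, 0.0000] → [0.0032, 0.1813, -0.5166, 0.9998, -0.0175, 0.0000]
J3: z=[-0.0054, -0.3090, -0.9511] o=[0.1196, -1.1707, 0.1360] → [-0.0053, -0.5729, 0.1861, -0.0054, -0.3090, -0.9511]
J4: z=[0.1573, -0.9395, 0.3043] o=[0.5837, -1.1012, 0.1107] → [0.3286, 0.0874, 0.1001, 0.1573, -0.9395, 0.3043]
J5: z=[0.1573, -0.9395, 0.3043] o=[0.8968, -1.3065, -0.3561] → [-0.1725, -0.0813, -0.1617, 0.1573, -0.9395, 0.3043]
V = J·q̇ = [0.3686, -0.0573, 0.4936, -0.8202, -0.0735, 0.0795]

0.3686 -0.0573 0.4936 -0.8202 -0.0735 0.0795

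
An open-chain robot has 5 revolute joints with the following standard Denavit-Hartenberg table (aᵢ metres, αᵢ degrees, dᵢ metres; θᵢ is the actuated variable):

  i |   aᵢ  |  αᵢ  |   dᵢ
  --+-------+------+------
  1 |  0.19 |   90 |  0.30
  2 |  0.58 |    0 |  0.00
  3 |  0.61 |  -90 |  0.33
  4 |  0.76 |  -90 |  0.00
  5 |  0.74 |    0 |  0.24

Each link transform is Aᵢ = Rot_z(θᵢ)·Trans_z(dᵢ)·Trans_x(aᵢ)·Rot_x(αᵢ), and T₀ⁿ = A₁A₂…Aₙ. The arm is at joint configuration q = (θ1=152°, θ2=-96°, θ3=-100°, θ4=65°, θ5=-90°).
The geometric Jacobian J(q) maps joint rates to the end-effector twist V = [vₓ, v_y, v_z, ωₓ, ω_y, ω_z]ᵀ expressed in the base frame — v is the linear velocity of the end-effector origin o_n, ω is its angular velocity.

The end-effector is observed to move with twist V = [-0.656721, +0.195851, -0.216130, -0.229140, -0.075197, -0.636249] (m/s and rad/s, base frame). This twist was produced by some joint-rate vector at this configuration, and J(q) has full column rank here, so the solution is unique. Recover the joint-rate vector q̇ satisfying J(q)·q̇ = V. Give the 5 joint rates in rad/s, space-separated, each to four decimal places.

0.3760 0.4690 -0.4380 0.9270 0.4850

o_n = [0.4555, -0.7634, -0.7914]
J₁: ẑ×o_n = [0.7634, 0.4555, -0.0000], ω = ẑ
J2: z=[0.4695, 0.8829, 0.0000] o=[-0.1678, 0.0892, 0.3000] → [-0.9637, 0.5124, -0.9506, 0.4695, 0.8829, 0.0000]
J3: z=[0.4695, 0.8829, 0.0000] o=[-0.1142, 0.0607, -0.2768] → [-0.4544, 0.2416, -0.8900, 0.4695, 0.8829, 0.0000]
J4: z=[0.2434, -0.1294, -0.9613] o=[0.5584, 0.0768, -0.1087] → [-0.7194, 0.2651, -0.2178, 0.2434, -0.1294, -0.9613]
J5: z=[-0.9676, 0.0359, -0.2498] o=[0.5077, -0.6763, -0.0202] → [-0.0494, -0.7333, 0.0862, -0.9676, 0.0359, -0.2498]
q̇ = J⁺·V = [0.3760, 0.4690, -0.4380, 0.9270, 0.4850]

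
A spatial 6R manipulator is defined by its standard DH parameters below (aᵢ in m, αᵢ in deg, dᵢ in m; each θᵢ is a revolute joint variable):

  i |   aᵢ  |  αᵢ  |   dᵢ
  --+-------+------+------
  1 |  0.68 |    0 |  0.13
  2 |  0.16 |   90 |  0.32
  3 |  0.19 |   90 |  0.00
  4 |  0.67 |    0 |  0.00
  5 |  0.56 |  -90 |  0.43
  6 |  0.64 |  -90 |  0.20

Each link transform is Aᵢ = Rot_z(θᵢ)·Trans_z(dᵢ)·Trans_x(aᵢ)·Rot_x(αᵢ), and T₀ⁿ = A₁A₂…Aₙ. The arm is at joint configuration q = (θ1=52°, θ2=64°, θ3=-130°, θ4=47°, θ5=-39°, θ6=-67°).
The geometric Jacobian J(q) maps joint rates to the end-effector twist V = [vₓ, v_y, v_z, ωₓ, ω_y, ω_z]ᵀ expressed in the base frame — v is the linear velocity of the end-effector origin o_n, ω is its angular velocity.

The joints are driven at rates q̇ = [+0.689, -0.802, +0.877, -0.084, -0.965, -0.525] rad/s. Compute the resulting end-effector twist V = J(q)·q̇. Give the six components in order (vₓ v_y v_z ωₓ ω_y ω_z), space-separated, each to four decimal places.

-1.3941 -0.0444 -1.4481 -0.0107 0.8366 -0.8433

o_n = [1.8110, -0.4921, 0.0163]
J₁: ẑ×o_n = [0.4921, 1.8110, -0.0000], ω = ẑ
J2: z=[0.0000, 0.0000, 1.0000] o=[0.4186, 0.5358, 0.1300] → [1.0280, 1.3923, -0.0000, 0.0000, 0.0000, 1.0000]
J3: z=[0.8988, 0.4384, 0.0000] o=[0.3485, 0.6797, 0.4500] → [-0.1901, 0.3898, -1.6943, 0.8988, 0.4384, 0.0000]
J4: z=[0.3358, -0.6885, 0.6428] o=[0.4020, 0.5699, 0.3045] → [0.8810, 1.0024, 0.6134, 0.3358, -0.6885, 0.6428]
J5: z=[0.3358, -0.6885, 0.6428] o=[0.9712, 0.5207, -0.0456] → [0.6084, 0.5190, 0.2381, 0.3358, -0.6885, 0.6428]
J6: z=[0.8508, 0.5145, 0.1066] o=[1.3419, -0.0616, -0.1940] → [0.1541, -0.1289, -0.6076, 0.8508, 0.5145, 0.1066]
V = J·q̇ = [-1.3941, -0.0444, -1.4481, -0.0107, 0.8366, -0.8433]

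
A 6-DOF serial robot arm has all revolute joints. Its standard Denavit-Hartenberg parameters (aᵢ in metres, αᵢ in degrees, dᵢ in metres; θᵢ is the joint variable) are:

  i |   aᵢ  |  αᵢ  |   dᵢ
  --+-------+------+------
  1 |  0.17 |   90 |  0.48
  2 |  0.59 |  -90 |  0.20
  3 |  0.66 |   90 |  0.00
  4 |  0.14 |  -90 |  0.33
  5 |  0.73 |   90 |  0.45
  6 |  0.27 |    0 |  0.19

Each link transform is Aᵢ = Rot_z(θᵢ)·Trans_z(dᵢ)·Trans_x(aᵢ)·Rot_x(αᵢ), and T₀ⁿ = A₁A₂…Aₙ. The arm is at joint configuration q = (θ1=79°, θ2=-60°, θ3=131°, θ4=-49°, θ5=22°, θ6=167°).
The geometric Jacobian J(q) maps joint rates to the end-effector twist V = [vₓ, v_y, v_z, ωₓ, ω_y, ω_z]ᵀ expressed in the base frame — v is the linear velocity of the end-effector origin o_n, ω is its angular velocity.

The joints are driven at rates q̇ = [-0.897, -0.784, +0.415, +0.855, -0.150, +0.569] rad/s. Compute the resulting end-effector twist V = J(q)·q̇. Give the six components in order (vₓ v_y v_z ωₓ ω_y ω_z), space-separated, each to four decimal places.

0.4709 1.2614 0.8749 -1.5561 0.9624 -1.7076

o_n = [-1.1088, 0.1928, 0.5111]
J₁: ẑ×o_n = [-0.1928, -1.1088, 0.0000], ω = ẑ
J2: z=[0.9816, -0.1908, 0.0000] o=[0.0324, 0.1669, 0.4800] → [-0.0059, -0.0305, -0.1924, 0.9816, -0.1908, 0.0000]
J3: z=[0.1652, 0.8501, 0.5000] o=[0.2851, 0.4183, -0.0310] → [0.5736, -0.7865, 1.1477, 0.1652, 0.8501, 0.5000]
J4: z=[-0.5720, 0.4956, -0.6536] o=[-0.2452, 0.3008, 0.3440] → [0.0122, 0.6600, 0.4898, -0.5720, 0.4956, -0.6536]
J5: z=[-0.4979, 0.4234, 0.7568] o=[-0.5252, 0.3582, 0.1277] → [0.2875, -0.2508, 0.3295, -0.4979, 0.4234, 0.7568]
J6: z=[-0.7745, 0.1754, -0.6077] o=[-1.0341, -0.1001, 0.6439] → [0.1547, -0.0574, -0.2137, -0.7745, 0.1754, -0.6077]
V = J·q̇ = [0.4709, 1.2614, 0.8749, -1.5561, 0.9624, -1.7076]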